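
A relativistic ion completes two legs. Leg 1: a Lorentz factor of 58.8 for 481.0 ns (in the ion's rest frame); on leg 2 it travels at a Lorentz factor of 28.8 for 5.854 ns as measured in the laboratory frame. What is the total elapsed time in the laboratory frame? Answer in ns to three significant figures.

Leg 1: γ = 58.8; Δt_1 = 58.80 × 481.0 = 2.828×10⁴ ns.
Leg 2: 5.854 ns is already measured in the laboratory frame.
Total: 2.828×10⁴ + 5.854 ns.

Δt = 2.83×10⁴ ns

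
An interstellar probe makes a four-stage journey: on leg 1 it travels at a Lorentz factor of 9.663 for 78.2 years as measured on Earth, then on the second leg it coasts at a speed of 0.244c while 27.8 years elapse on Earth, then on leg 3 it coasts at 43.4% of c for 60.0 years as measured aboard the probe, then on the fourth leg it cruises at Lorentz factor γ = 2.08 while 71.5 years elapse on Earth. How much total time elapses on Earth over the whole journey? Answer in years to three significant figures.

Leg 1: 78.2 years is already measured on Earth.
Leg 2: 27.8 years is already measured on Earth.
Leg 3: β = 0.434; γ = 1/√(1 − 0.434²) = 1/√0.8116 = 1.110; Δt_3 = 1.110 × 60.0 = 66.60 years.
Leg 4: 71.5 years is already measured on Earth.
Total: 78.20 + 27.80 + 66.60 + 71.50 years.

Δt = 244 years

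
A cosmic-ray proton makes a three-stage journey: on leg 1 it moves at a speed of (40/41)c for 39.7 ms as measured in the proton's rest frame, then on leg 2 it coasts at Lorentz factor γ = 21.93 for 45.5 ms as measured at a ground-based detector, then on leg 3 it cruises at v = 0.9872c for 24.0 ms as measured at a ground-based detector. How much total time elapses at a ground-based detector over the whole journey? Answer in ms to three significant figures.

Leg 1: γ = 1/√(1 − (40/41)²) = 41/9 ≈ 4.556; Δt_1 = 4.556 × 39.7 = 180.9 ms.
Leg 2: 45.5 ms is already measured at a ground-based detector.
Leg 3: 24.0 ms is already measured at a ground-based detector.
Total: 180.9 + 45.50 + 24.00 ms.

Δt = 250 ms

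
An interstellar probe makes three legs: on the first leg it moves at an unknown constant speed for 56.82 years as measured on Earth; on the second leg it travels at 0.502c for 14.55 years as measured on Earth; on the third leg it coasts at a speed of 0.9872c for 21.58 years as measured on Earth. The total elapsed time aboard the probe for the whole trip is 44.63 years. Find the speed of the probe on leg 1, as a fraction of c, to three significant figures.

Leg 1: speed unknown; τ_1 = 56.82/γ_1.
Leg 2: γ = 1/√(1 − 0.502²) = 1/√0.7480 = 1.156; τ_2 = 14.55/1.156 = 12.58 years.
Leg 3: γ = 1/√(1 − 0.9872²) = 1/√0.02544 = 6.270; τ_3 = 21.58/6.270 = 3.442 years.
Total proper time: τ_1 + 12.58 + 3.442 = 44.63, so τ_1 = 44.63 − 16.03 = 28.60 years.
γ_1 = 56.82/28.60 = 1.986; β = √(1 − 1/γ²) = √0.7466.

β = 0.864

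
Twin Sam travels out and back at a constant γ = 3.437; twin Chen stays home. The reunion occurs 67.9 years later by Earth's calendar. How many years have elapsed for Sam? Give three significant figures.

τ = 19.8 years

γ = 3.437
Sam's clock measures proper time along the trip: τ = Δt/γ = 67.9/3.437 years.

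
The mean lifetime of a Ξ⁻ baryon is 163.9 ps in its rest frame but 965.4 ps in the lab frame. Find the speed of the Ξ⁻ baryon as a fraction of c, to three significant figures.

γ = Δt/τ₀ = 965.4/163.9 = 5.890
β = √(1 − 1/γ²) = √(1 − 0.02882) = √0.9712

v = 0.985c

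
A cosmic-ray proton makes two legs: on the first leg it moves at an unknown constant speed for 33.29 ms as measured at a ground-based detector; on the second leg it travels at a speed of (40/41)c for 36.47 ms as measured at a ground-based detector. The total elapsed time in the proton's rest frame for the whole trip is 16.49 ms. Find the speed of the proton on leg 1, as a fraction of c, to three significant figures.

Leg 1: speed unknown; τ_1 = 33.29/γ_1.
Leg 2: γ = 1/√(1 − (40/41)²) = 41/9 ≈ 4.556; τ_2 = 36.47/4.556 = 8.006 ms.
Total proper time: τ_1 + 8.006 = 16.49, so τ_1 = 16.49 − 8.006 = 8.484 ms.
γ_1 = 33.29/8.484 = 3.924; β = √(1 − 1/γ²) = √0.9350.

β = 0.967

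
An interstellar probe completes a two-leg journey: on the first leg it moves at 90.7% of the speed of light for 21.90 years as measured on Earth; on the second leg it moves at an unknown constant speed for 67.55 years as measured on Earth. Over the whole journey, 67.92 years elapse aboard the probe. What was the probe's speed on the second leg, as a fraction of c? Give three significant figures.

Leg 1: β = 0.907; γ = 1/√(1 − 0.907²) = 1/√0.1774 = 2.375; τ_1 = 21.90/2.375 = 9.223 years.
Leg 2: speed unknown; τ_2 = 67.55/γ_2.
Total proper time: 9.223 + τ_2 = 67.92, so τ_2 = 67.92 − 9.223 = 58.70 years.
γ_2 = 67.55/58.70 = 1.151; β = √(1 − 1/γ²) = √0.2449.

β = 0.495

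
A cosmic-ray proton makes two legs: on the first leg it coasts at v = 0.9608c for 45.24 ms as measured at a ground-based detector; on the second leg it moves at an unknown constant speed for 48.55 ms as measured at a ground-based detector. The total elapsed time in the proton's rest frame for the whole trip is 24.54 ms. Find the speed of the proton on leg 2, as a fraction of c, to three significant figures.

β = 0.969

Leg 1: γ = 1/√(1 − 0.9608²) = 1/√0.07686 = 3.607; τ_1 = 45.24/3.607 = 12.54 ms.
Leg 2: speed unknown; τ_2 = 48.55/γ_2.
Total proper time: 12.54 + τ_2 = 24.54, so τ_2 = 24.54 − 12.54 = 12.00 ms.
γ_2 = 48.55/12.00 = 4.047; β = √(1 − 1/γ²) = √0.9389.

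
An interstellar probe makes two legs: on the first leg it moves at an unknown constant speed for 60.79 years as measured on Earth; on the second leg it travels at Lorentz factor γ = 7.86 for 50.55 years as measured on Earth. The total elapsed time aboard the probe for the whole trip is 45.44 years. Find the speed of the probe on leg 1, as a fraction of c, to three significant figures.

Leg 1: speed unknown; τ_1 = 60.79/γ_1.
Leg 2: γ = 7.86; τ_2 = 50.55/7.860 = 6.431 years.
Total proper time: τ_1 + 6.431 = 45.44, so τ_1 = 45.44 − 6.431 = 39.01 years.
γ_1 = 60.79/39.01 = 1.558; β = √(1 − 1/γ²) = √0.5882.

β = 0.767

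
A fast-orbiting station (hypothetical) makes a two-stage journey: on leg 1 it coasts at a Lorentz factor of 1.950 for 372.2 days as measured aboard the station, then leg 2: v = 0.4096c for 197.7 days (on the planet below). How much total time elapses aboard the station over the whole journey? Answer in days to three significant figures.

Leg 1: 372.2 days is already measured aboard the station.
Leg 2: γ = 1/√(1 − 0.4096²) = 1/√0.8322 = 1.096; τ_2 = 197.7/1.096 = 180.4 days.
Total: 372.2 + 180.4 days.

τ = 553 days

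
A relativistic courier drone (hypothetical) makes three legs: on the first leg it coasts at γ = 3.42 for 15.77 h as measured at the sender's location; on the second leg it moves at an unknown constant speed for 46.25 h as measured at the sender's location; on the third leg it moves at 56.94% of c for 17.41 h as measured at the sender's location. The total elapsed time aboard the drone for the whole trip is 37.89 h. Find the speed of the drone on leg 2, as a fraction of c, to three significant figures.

Leg 1: γ = 3.42; τ_1 = 15.77/3.420 = 4.611 h.
Leg 2: speed unknown; τ_2 = 46.25/γ_2.
Leg 3: β = 0.5694; γ = 1/√(1 − 0.5694²) = 1/√0.6758 = 1.216; τ_3 = 17.41/1.216 = 14.31 h.
Total proper time: 4.611 + τ_2 + 14.31 = 37.89, so τ_2 = 37.89 − 18.92 = 18.97 h.
γ_2 = 46.25/18.97 = 2.438; β = √(1 − 1/γ²) = √0.8318.

β = 0.912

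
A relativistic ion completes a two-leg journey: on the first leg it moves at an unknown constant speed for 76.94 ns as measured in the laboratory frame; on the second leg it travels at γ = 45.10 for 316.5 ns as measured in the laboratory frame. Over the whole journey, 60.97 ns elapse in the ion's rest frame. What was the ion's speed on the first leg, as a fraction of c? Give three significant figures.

Leg 1: speed unknown; τ_1 = 76.94/γ_1.
Leg 2: γ = 45.10; τ_2 = 316.5/45.10 = 7.018 ns.
Total proper time: τ_1 + 7.018 = 60.97, so τ_1 = 60.97 − 7.018 = 53.95 ns.
γ_1 = 76.94/53.95 = 1.426; β = √(1 − 1/γ²) = √0.5083.

β = 0.713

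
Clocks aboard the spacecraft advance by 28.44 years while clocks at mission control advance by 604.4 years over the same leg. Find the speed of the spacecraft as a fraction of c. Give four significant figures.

β = 0.9989

The proper time is measured aboard the spacecraft (both events occur at the spacecraft's location); Δt is measured at mission control. γ = Δt/τ = 604.4/28.44 = 21.25.
β = √(1 − 1/γ²) = √(1 − 0.002214) = √0.9978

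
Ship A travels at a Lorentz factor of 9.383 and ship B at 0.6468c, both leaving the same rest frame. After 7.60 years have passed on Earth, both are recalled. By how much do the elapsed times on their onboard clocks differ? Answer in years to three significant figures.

|τ_A − τ_B| = 4.99 years

A: γ = 9.383; τ_A = 7.60/9.383 = 0.8100 years.
B: γ = 1/√(1 − 0.6468²) = 1/√0.5816 = 1.311; τ_B = 7.60/1.311 = 5.796 years.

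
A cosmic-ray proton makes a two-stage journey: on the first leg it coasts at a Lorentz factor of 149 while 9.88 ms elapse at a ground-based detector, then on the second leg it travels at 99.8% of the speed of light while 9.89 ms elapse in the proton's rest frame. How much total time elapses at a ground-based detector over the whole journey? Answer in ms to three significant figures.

Leg 1: 9.88 ms is already measured at a ground-based detector.
Leg 2: β = 0.998; γ = 1/√(1 − 0.998²) = 1/√0.003996 = 15.82; Δt_2 = 15.82 × 9.89 = 156.5 ms.
Total: 9.880 + 156.5 ms.

Δt = 166 ms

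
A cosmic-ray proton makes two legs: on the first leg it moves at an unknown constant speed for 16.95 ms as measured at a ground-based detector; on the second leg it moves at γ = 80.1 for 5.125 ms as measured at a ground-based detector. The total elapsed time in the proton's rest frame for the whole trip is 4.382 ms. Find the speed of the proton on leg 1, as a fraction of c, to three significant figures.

β = 0.967

Leg 1: speed unknown; τ_1 = 16.95/γ_1.
Leg 2: γ = 80.1; τ_2 = 5.125/80.10 = 0.06398 ms.
Total proper time: τ_1 + 0.06398 = 4.382, so τ_1 = 4.382 − 0.06398 = 4.318 ms.
γ_1 = 16.95/4.318 = 3.925; β = √(1 − 1/γ²) = √0.9351.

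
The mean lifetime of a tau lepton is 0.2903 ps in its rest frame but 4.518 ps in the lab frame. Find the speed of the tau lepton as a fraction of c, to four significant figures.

γ = Δt/τ₀ = 4.518/0.2903 = 15.56
β = √(1 − 1/γ²) = √(1 − 0.004129) = √0.9959

β = 0.9979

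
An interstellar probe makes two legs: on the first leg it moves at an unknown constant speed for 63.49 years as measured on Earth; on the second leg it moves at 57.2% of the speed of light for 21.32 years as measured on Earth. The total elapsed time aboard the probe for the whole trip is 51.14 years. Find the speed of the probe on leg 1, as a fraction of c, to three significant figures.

β = 0.848

Leg 1: speed unknown; τ_1 = 63.49/γ_1.
Leg 2: β = 0.572; γ = 1/√(1 − 0.572²) = 1/√0.6728 = 1.219; τ_2 = 21.32/1.219 = 17.49 years.
Total proper time: τ_1 + 17.49 = 51.14, so τ_1 = 51.14 − 17.49 = 33.65 years.
γ_1 = 63.49/33.65 = 1.887; β = √(1 − 1/γ²) = √0.7191.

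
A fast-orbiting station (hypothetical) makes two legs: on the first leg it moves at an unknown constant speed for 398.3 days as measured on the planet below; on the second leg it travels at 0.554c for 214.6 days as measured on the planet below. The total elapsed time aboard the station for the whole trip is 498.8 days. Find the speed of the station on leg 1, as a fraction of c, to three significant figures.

β = 0.595

Leg 1: speed unknown; τ_1 = 398.3/γ_1.
Leg 2: γ = 1/√(1 − 0.554²) = 1/√0.6931 = 1.201; τ_2 = 214.6/1.201 = 178.7 days.
Total proper time: τ_1 + 178.7 = 498.8, so τ_1 = 498.8 − 178.7 = 320.1 days.
γ_1 = 398.3/320.1 = 1.244; β = √(1 − 1/γ²) = √0.3540.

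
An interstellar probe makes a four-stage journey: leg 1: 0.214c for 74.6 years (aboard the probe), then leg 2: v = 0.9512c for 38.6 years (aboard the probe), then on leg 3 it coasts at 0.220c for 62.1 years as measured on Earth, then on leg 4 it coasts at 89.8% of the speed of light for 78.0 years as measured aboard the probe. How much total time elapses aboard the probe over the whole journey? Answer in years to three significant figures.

Leg 1: 74.6 years is already measured aboard the probe.
Leg 2: 38.6 years is already measured aboard the probe.
Leg 3: γ = 1/√(1 − 0.220²) = 1/√0.9516 = 1.025; τ_3 = 62.1/1.025 = 60.58 years.
Leg 4: 78.0 years is already measured aboard the probe.
Total: 74.60 + 38.60 + 60.58 + 78.00 years.

τ = 252 years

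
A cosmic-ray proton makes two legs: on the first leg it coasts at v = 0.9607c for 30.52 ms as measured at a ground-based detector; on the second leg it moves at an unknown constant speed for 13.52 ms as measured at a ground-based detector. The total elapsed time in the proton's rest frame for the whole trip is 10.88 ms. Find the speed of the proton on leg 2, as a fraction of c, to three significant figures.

Leg 1: γ = 1/√(1 − 0.9607²) = 1/√0.07706 = 3.602; τ_1 = 30.52/3.602 = 8.472 ms.
Leg 2: speed unknown; τ_2 = 13.52/γ_2.
Total proper time: 8.472 + τ_2 = 10.88, so τ_2 = 10.88 − 8.472 = 2.408 ms.
γ_2 = 13.52/2.408 = 5.615; β = √(1 − 1/γ²) = √0.9683.

β = 0.984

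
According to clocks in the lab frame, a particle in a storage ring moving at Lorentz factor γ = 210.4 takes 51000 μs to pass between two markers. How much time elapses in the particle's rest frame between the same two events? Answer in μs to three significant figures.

τ = 242 μs

γ = 210.4
The interval measured in the lab frame is the dilated one; the clock in the particle's rest frame measures the proper time τ = Δt/γ = 51000/210.4 μs.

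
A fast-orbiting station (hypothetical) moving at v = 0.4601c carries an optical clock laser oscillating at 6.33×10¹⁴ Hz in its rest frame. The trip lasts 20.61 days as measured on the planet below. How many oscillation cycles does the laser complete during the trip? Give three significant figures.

γ = 1/√(1 − 0.4601²) = 1/√0.7883 = 1.126
The oscillator's own cycle count is N = f × τ where τ is the proper time aboard the station. τ = Δt/γ = 20.61/1.126 = 18.30 days = 1.581×10⁶ s.
N = 6.33×10¹⁴ × 1.581×10⁶ = 1.001×10²¹.

N = 1.00×10²¹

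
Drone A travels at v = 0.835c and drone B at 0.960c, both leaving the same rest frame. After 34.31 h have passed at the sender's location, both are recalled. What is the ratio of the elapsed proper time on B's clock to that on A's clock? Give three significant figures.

τ_B/τ_A = 0.509

A: γ = 1/√(1 − 0.835²) = 1/√0.3028 = 1.817. B: γ = 1/√(1 − 0.960²) = 25/7 ≈ 3.571.
τ_A/τ_B = γ_B/γ_A = 3.571/1.817 = 1.965, so τ_B/τ_A = 0.5089.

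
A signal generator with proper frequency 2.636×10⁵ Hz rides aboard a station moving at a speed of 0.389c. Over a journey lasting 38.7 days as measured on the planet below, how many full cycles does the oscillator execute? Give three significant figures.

N = 8.12×10¹¹

γ = 1/√(1 − 0.389²) = 1/√0.8487 = 1.085
The oscillator's own cycle count is N = f × τ where τ is the proper time aboard the station. τ = Δt/γ = 38.7/1.085 = 35.65 days = 3.080×10⁶ s.
N = 2.636×10⁵ × 3.080×10⁶ = 8.120×10¹¹.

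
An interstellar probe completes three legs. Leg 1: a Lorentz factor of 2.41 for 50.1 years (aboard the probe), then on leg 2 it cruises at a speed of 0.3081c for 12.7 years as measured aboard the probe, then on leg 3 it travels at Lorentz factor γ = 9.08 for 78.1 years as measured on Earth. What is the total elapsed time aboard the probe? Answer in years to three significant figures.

τ = 71.4 years

Leg 1: 50.1 years is already measured aboard the probe.
Leg 2: 12.7 years is already measured aboard the probe.
Leg 3: γ = 9.08; τ_3 = 78.1/9.080 = 8.601 years.
Total: 50.10 + 12.70 + 8.601 years.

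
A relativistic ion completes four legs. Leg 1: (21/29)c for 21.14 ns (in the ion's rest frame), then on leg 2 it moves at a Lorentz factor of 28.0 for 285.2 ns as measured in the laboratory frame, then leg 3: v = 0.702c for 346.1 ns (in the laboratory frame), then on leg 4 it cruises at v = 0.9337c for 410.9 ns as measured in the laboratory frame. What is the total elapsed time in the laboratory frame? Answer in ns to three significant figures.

Leg 1: γ = 1/√(1 − (21/29)²) = 29/20 = 1.450; Δt_1 = 1.450 × 21.14 = 30.65 ns.
Leg 2: 285.2 ns is already measured in the laboratory frame.
Leg 3: 346.1 ns is already measured in the laboratory frame.
Leg 4: 410.9 ns is already measured in the laboratory frame.
Total: 30.65 + 285.2 + 346.1 + 410.9 ns.

Δt = 1070 ns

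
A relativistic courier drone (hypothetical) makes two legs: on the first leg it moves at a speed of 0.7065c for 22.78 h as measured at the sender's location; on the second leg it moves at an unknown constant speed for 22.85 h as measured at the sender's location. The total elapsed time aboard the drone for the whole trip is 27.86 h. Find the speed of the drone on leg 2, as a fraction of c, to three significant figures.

Leg 1: γ = 1/√(1 − 0.7065²) = 1/√0.5009 = 1.413; τ_1 = 22.78/1.413 = 16.12 h.
Leg 2: speed unknown; τ_2 = 22.85/γ_2.
Total proper time: 16.12 + τ_2 = 27.86, so τ_2 = 27.86 − 16.12 = 11.74 h.
γ_2 = 22.85/11.74 = 1.947; β = √(1 − 1/γ²) = √0.7361.

β = 0.858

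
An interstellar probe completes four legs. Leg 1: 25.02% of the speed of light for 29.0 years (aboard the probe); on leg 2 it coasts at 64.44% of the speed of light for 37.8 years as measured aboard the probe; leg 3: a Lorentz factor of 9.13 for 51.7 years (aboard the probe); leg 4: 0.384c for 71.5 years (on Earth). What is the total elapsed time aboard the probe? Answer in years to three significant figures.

Leg 1: 29.0 years is already measured aboard the probe.
Leg 2: 37.8 years is already measured aboard the probe.
Leg 3: 51.7 years is already measured aboard the probe.
Leg 4: γ = 1/√(1 − 0.384²) = 1/√0.8525 = 1.083; τ_4 = 71.5/1.083 = 66.02 years.
Total: 29.00 + 37.80 + 51.70 + 66.02 years.

τ = 185 years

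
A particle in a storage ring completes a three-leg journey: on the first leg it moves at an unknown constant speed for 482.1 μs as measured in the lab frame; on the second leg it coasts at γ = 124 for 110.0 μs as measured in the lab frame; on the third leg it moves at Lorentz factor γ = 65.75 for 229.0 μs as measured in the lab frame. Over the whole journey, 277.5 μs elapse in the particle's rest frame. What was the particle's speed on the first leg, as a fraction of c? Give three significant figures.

β = 0.824

Leg 1: speed unknown; τ_1 = 482.1/γ_1.
Leg 2: γ = 124; τ_2 = 110.0/124.0 = 0.8871 μs.
Leg 3: γ = 65.75; τ_3 = 229.0/65.75 = 3.483 μs.
Total proper time: τ_1 + 0.8871 + 3.483 = 277.5, so τ_1 = 277.5 − 4.370 = 273.1 μs.
γ_1 = 482.1/273.1 = 1.765; β = √(1 − 1/γ²) = √0.6790.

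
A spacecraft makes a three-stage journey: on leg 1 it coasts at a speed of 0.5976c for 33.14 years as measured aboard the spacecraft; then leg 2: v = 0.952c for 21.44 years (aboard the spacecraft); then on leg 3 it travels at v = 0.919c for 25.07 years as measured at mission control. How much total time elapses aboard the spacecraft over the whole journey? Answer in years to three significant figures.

τ = 64.5 years

Leg 1: 33.14 years is already measured aboard the spacecraft.
Leg 2: 21.44 years is already measured aboard the spacecraft.
Leg 3: γ = 1/√(1 − 0.919²) = 1/√0.1554 = 2.536; τ_3 = 25.07/2.536 = 9.884 years.
Total: 33.14 + 21.44 + 9.884 years.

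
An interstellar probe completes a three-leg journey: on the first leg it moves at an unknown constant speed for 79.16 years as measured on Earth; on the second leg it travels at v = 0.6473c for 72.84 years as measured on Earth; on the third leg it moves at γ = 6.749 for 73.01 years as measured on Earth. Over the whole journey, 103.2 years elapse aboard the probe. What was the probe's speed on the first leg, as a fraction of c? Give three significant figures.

Leg 1: speed unknown; τ_1 = 79.16/γ_1.
Leg 2: γ = 1/√(1 − 0.6473²) = 1/√0.5810 = 1.312; τ_2 = 72.84/1.312 = 55.52 years.
Leg 3: γ = 6.749; τ_3 = 73.01/6.749 = 10.82 years.
Total proper time: τ_1 + 55.52 + 10.82 = 103.2, so τ_1 = 103.2 − 66.34 = 36.86 years.
γ_1 = 79.16/36.86 = 2.148; β = √(1 − 1/γ²) = √0.7832.

β = 0.885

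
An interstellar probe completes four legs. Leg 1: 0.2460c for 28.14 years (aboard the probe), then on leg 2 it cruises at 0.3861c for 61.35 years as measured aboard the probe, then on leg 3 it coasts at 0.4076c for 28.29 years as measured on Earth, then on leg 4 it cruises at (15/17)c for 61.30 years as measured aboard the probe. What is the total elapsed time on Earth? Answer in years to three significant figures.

Leg 1: γ = 1/√(1 − 0.2460²) = 1/√0.9395 = 1.032; Δt_1 = 1.032 × 28.14 = 29.03 years.
Leg 2: γ = 1/√(1 − 0.3861²) = 1/√0.8509 = 1.084; Δt_2 = 1.084 × 61.35 = 66.51 years.
Leg 3: 28.29 years is already measured on Earth.
Leg 4: γ = 1/√(1 − (15/17)²) = 17/8 = 2.125; Δt_4 = 2.125 × 61.30 = 130.3 years.
Total: 29.03 + 66.51 + 28.29 + 130.3 years.

Δt = 254 years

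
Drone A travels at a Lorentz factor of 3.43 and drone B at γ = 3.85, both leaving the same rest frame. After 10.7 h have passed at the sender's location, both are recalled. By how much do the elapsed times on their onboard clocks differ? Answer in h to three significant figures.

A: γ = 3.43; τ_A = 10.7/3.430 = 3.120 h.
B: γ = 3.85; τ_B = 10.7/3.850 = 2.779 h.

|τ_A − τ_B| = 0.340 h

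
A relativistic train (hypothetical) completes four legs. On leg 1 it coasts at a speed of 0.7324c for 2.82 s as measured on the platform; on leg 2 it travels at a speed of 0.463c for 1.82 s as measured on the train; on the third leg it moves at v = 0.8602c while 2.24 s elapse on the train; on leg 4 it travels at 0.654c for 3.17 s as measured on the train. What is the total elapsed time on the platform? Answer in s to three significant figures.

Δt = 13.5 s

Leg 1: 2.82 s is already measured on the platform.
Leg 2: γ = 1/√(1 − 0.463²) = 1/√0.7856 = 1.128; Δt_2 = 1.128 × 1.82 = 2.053 s.
Leg 3: γ = 1/√(1 − 0.8602²) = 1/√0.2601 = 1.961; Δt_3 = 1.961 × 2.24 = 4.393 s.
Leg 4: γ = 1/√(1 − 0.654²) = 1/√0.5723 = 1.322; Δt_4 = 1.322 × 3.17 = 4.190 s.
Total: 2.820 + 2.053 + 4.393 + 4.190 s.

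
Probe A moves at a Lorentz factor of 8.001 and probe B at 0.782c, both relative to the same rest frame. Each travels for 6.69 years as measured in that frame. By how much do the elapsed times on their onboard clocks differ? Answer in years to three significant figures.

A: γ = 8.001; τ_A = 6.69/8.001 = 0.8361 years.
B: γ = 1/√(1 − 0.782²) = 1/√0.3885 = 1.604; τ_B = 6.69/1.604 = 4.170 years.

|τ_A − τ_B| = 3.33 years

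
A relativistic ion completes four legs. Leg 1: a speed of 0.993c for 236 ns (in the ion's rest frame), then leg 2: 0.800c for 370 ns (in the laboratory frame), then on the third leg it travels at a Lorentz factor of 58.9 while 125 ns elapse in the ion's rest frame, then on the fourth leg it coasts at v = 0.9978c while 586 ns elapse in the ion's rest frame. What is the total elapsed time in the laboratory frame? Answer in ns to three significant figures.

Δt = 1.86×10⁴ ns

Leg 1: γ = 1/√(1 − 0.993²) = 1/√0.01395 = 8.466; Δt_1 = 8.466 × 236 = 1998 ns.
Leg 2: 370 ns is already measured in the laboratory frame.
Leg 3: γ = 58.9; Δt_3 = 58.90 × 125 = 7362 ns.
Leg 4: γ = 1/√(1 − 0.9978²) = 1/√0.004395 = 15.08; Δt_4 = 15.08 × 586 = 8839 ns.
Total: 1998 + 370.0 + 7362 + 8839 ns.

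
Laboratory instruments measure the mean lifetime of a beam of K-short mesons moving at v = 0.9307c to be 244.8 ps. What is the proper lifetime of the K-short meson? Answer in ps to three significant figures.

τ₀ = 89.5 ps

γ = 1/√(1 − 0.9307²) = 1/√0.1338 = 2.734
The lab-frame lifetime is the dilated interval; the proper lifetime is τ₀ = Δt/γ = 244.8/2.734 ps.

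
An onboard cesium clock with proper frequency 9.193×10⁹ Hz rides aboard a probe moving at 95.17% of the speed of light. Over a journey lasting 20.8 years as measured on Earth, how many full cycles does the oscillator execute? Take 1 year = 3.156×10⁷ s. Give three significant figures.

β = 0.9517; γ = 1/√(1 − 0.9517²) = 1/√0.09427 = 3.257
The oscillator's own cycle count is N = f × τ where τ is the proper time aboard the probe. τ = Δt/γ = 20.8/3.257 = 6.386 years = 2.015×10⁸ s.
N = 9.193×10⁹ × 2.015×10⁸ = 1.853×10¹⁸.

N = 1.85×10¹⁸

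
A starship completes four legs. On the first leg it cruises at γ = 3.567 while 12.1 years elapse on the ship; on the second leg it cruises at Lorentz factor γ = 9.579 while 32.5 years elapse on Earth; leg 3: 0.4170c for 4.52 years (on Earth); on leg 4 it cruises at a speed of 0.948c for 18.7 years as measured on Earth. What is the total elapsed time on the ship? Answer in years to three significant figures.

τ = 25.6 years

Leg 1: 12.1 years is already measured on the ship.
Leg 2: γ = 9.579; τ_2 = 32.5/9.579 = 3.393 years.
Leg 3: γ = 1/√(1 − 0.4170²) = 1/√0.8261 = 1.100; τ_3 = 4.52/1.100 = 4.108 years.
Leg 4: γ = 1/√(1 − 0.948²) = 1/√0.1013 = 3.142; τ_4 = 18.7/3.142 = 5.952 years.
Total: 12.10 + 3.393 + 4.108 + 5.952 years.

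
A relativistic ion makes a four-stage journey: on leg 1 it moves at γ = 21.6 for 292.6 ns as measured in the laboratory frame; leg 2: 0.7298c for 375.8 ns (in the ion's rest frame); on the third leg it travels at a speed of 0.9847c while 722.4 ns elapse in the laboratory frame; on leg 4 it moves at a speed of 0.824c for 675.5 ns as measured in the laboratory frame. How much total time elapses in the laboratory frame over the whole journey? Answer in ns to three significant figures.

Δt = 2240 ns

Leg 1: 292.6 ns is already measured in the laboratory frame.
Leg 2: γ = 1/√(1 − 0.7298²) = 1/√0.4674 = 1.463; Δt_2 = 1.463 × 375.8 = 549.7 ns.
Leg 3: 722.4 ns is already measured in the laboratory frame.
Leg 4: 675.5 ns is already measured in the laboratory frame.
Total: 292.6 + 549.7 + 722.4 + 675.5 ns.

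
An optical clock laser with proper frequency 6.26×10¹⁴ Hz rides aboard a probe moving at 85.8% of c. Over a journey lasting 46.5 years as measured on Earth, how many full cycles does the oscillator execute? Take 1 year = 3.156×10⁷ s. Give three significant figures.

β = 0.858; γ = 1/√(1 − 0.858²) = 1/√0.2638 = 1.947
The oscillator's own cycle count is N = f × τ where τ is the proper time aboard the probe. τ = Δt/γ = 46.5/1.947 = 23.88 years = 7.538×10⁸ s.
N = 6.26×10¹⁴ × 7.538×10⁸ = 4.719×10²³.

N = 4.72×10²³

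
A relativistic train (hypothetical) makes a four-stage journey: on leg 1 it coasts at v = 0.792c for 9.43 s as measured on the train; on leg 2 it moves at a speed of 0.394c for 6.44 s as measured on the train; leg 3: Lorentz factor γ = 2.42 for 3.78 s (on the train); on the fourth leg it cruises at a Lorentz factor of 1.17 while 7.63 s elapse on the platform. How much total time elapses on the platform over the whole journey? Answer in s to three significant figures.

Leg 1: γ = 1/√(1 − 0.792²) = 1/√0.3727 = 1.638; Δt_1 = 1.638 × 9.43 = 15.45 s.
Leg 2: γ = 1/√(1 − 0.394²) = 1/√0.8448 = 1.088; Δt_2 = 1.088 × 6.44 = 7.007 s.
Leg 3: γ = 2.42; Δt_3 = 2.420 × 3.78 = 9.148 s.
Leg 4: 7.63 s is already measured on the platform.
Total: 15.45 + 7.007 + 9.148 + 7.630 s.

Δt = 39.2 s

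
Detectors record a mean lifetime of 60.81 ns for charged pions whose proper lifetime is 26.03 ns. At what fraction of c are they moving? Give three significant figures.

γ = Δt/τ₀ = 60.81/26.03 = 2.336
β = √(1 − 1/γ²) = √(1 − 0.1832) = √0.8168

β = 0.904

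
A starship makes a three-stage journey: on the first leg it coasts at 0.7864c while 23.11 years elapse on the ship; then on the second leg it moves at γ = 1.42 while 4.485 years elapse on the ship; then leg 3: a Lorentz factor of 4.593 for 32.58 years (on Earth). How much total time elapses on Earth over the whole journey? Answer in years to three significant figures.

Δt = 76.4 years

Leg 1: γ = 1/√(1 − 0.7864²) = 1/√0.3816 = 1.619; Δt_1 = 1.619 × 23.11 = 37.41 years.
Leg 2: γ = 1.42; Δt_2 = 1.420 × 4.485 = 6.369 years.
Leg 3: 32.58 years is already measured on Earth.
Total: 37.41 + 6.369 + 32.58 years.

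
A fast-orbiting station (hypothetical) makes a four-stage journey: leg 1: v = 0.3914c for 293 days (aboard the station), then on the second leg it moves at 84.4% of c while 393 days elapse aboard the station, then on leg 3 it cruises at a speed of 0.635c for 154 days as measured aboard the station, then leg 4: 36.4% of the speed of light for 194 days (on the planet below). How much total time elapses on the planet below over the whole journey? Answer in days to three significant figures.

Δt = 1440 days

Leg 1: γ = 1/√(1 − 0.3914²) = 1/√0.8468 = 1.087; Δt_1 = 1.087 × 293 = 318.4 days.
Leg 2: β = 0.844; γ = 1/√(1 − 0.844²) = 1/√0.2877 = 1.864; Δt_2 = 1.864 × 393 = 732.7 days.
Leg 3: γ = 1/√(1 − 0.635²) = 1/√0.5968 = 1.294; Δt_3 = 1.294 × 154 = 199.3 days.
Leg 4: 194 days is already measured on the planet below.
Total: 318.4 + 732.7 + 199.3 + 194.0 days.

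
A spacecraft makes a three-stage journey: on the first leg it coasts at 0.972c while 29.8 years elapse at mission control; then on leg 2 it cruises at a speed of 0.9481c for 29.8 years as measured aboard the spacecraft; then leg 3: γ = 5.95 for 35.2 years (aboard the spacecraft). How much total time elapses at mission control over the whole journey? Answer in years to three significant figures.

Leg 1: 29.8 years is already measured at mission control.
Leg 2: γ = 1/√(1 − 0.9481²) = 1/√0.1011 = 3.145; Δt_2 = 3.145 × 29.8 = 93.72 years.
Leg 3: γ = 5.95; Δt_3 = 5.950 × 35.2 = 209.4 years.
Total: 29.80 + 93.72 + 209.4 years.

Δt = 333 years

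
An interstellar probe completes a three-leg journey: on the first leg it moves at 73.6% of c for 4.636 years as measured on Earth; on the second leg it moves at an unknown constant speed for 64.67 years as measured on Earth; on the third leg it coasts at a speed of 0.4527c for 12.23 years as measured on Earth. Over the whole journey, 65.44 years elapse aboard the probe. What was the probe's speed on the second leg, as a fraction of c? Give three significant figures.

Leg 1: β = 0.736; γ = 1/√(1 − 0.736²) = 1/√0.4583 = 1.477; τ_1 = 4.636/1.477 = 3.138 years.
Leg 2: speed unknown; τ_2 = 64.67/γ_2.
Leg 3: γ = 1/√(1 − 0.4527²) = 1/√0.7951 = 1.122; τ_3 = 12.23/1.122 = 10.91 years.
Total proper time: 3.138 + τ_2 + 10.91 = 65.44, so τ_2 = 65.44 − 14.04 = 51.40 years.
γ_2 = 64.67/51.40 = 1.258; β = √(1 − 1/γ²) = √0.3684.

β = 0.607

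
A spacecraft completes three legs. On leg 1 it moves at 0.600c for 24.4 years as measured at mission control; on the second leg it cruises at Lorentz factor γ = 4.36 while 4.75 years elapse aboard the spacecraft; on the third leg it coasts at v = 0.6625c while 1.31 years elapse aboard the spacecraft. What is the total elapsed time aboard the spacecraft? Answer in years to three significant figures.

Leg 1: γ = 1/√(1 − 0.600²) = 5/4 = 1.250; τ_1 = 24.4/1.250 = 19.52 years.
Leg 2: 4.75 years is already measured aboard the spacecraft.
Leg 3: 1.31 years is already measured aboard the spacecraft.
Total: 19.52 + 4.750 + 1.310 years.

τ = 25.6 years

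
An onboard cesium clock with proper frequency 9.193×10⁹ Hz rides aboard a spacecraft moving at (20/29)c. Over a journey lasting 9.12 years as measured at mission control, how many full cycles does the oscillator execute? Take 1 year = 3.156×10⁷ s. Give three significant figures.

N = 1.92×10¹⁸

γ = 1/√(1 − (20/29)²) = 29/21 ≈ 1.381
The oscillator's own cycle count is N = f × τ where τ is the proper time aboard the spacecraft. τ = Δt/γ = 9.12/1.381 = 6.604 years = 2.084×10⁸ s.
N = 9.193×10⁹ × 2.084×10⁸ = 1.916×10¹⁸.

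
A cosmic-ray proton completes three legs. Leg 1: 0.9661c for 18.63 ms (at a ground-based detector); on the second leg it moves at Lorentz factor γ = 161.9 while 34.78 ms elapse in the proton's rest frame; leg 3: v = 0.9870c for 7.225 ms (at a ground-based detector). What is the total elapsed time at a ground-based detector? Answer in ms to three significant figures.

Δt = 5660 ms

Leg 1: 18.63 ms is already measured at a ground-based detector.
Leg 2: γ = 161.9; Δt_2 = 161.9 × 34.78 = 5631 ms.
Leg 3: 7.225 ms is already measured at a ground-based detector.
Total: 18.63 + 5631 + 7.225 ms.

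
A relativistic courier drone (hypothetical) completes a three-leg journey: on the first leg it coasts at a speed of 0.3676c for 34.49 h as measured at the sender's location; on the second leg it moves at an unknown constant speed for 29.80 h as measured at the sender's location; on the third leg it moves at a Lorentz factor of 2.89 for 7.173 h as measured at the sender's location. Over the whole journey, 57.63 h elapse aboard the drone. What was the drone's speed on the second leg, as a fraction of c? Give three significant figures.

Leg 1: γ = 1/√(1 − 0.3676²) = 1/√0.8649 = 1.075; τ_1 = 34.49/1.075 = 32.08 h.
Leg 2: speed unknown; τ_2 = 29.80/γ_2.
Leg 3: γ = 2.89; τ_3 = 7.173/2.890 = 2.482 h.
Total proper time: 32.08 + τ_2 + 2.482 = 57.63, so τ_2 = 57.63 − 34.56 = 23.07 h.
γ_2 = 29.80/23.07 = 1.292; β = √(1 − 1/γ²) = √0.4005.

β = 0.633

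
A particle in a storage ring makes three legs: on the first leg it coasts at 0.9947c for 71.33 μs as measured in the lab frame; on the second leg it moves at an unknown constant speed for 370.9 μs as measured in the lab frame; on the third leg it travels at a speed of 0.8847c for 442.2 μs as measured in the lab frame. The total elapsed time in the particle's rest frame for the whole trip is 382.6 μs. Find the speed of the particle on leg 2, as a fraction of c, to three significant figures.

β = 0.890

Leg 1: γ = 1/√(1 − 0.9947²) = 1/√0.01057 = 9.726; τ_1 = 71.33/9.726 = 7.334 μs.
Leg 2: speed unknown; τ_2 = 370.9/γ_2.
Leg 3: γ = 1/√(1 − 0.8847²) = 1/√0.2173 = 2.145; τ_3 = 442.2/2.145 = 206.1 μs.
Total proper time: 7.334 + τ_2 + 206.1 = 382.6, so τ_2 = 382.6 − 213.5 = 169.1 μs.
γ_2 = 370.9/169.1 = 2.193; β = √(1 − 1/γ²) = √0.7921.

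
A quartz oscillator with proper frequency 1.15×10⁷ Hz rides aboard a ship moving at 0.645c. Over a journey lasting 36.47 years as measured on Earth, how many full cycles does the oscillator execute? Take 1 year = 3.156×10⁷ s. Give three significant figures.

γ = 1/√(1 − 0.645²) = 1/√0.5840 = 1.309
The oscillator's own cycle count is N = f × τ where τ is the proper time on the ship. τ = Δt/γ = 36.47/1.309 = 27.87 years = 8.796×10⁸ s.
N = 1.15×10⁷ × 8.796×10⁸ = 1.012×10¹⁶.

N = 1.01×10¹⁶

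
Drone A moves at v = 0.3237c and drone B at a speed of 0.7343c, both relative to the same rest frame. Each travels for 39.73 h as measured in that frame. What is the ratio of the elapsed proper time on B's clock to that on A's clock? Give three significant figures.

A: γ = 1/√(1 − 0.3237²) = 1/√0.8952 = 1.057. B: γ = 1/√(1 − 0.7343²) = 1/√0.4608 = 1.473.
τ_A/τ_B = γ_B/γ_A = 1.473/1.057 = 1.394, so τ_B/τ_A = 0.7175.

τ_B/τ_A = 0.717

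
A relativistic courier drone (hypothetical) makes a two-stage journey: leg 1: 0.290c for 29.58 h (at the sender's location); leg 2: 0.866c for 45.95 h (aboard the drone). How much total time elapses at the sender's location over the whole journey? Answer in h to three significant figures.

Leg 1: 29.58 h is already measured at the sender's location.
Leg 2: γ = 1/√(1 − 0.866²) = 1/√0.2500 = 2.000; Δt_2 = 2.000 × 45.95 = 91.89 h.
Total: 29.58 + 91.89 h.

Δt = 121 h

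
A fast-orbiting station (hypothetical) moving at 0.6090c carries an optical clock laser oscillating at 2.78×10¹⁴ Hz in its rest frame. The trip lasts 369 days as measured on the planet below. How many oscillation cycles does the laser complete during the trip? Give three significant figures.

γ = 1/√(1 − 0.6090²) = 1/√0.6291 = 1.261
The oscillator's own cycle count is N = f × τ where τ is the proper time aboard the station. τ = Δt/γ = 369/1.261 = 292.7 days = 2.529×10⁷ s.
N = 2.78×10¹⁴ × 2.529×10⁷ = 7.030×10²¹.

N = 7.03×10²¹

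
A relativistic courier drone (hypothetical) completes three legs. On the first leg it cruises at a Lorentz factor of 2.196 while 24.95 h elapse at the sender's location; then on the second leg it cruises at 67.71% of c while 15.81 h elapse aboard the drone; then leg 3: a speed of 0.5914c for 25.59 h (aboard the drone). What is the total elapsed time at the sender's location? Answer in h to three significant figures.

Δt = 78.2 h

Leg 1: 24.95 h is already measured at the sender's location.
Leg 2: β = 0.6771; γ = 1/√(1 − 0.6771²) = 1/√0.5415 = 1.359; Δt_2 = 1.359 × 15.81 = 21.48 h.
Leg 3: γ = 1/√(1 − 0.5914²) = 1/√0.6502 = 1.240; Δt_3 = 1.240 × 25.59 = 31.73 h.
Total: 24.95 + 21.48 + 31.73 h.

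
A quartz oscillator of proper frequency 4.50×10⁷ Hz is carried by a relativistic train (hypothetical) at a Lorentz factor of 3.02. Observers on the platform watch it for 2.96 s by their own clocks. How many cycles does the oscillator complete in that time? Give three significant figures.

N = 4.41×10⁷

γ = 3.02
During 2.96 s of lab time, the oscillator's proper time advances by τ = Δt/γ = 2.96/3.020 = 0.9801 s = 9.801×10⁻¹ s.
N = f × τ = 4.50×10⁷ × 9.801×10⁻¹ = 4.411×10⁷.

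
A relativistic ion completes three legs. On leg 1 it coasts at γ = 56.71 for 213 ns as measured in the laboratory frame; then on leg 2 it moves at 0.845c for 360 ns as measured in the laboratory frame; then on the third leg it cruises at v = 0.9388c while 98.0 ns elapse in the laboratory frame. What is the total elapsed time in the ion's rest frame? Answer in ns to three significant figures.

Leg 1: γ = 56.71; τ_1 = 213/56.71 = 3.756 ns.
Leg 2: γ = 1/√(1 − 0.845²) = 1/√0.2860 = 1.870; τ_2 = 360/1.870 = 192.5 ns.
Leg 3: γ = 1/√(1 − 0.9388²) = 1/√0.1187 = 2.903; τ_3 = 98.0/2.903 = 33.76 ns.
Total: 3.756 + 192.5 + 33.76 ns.

τ = 230 ns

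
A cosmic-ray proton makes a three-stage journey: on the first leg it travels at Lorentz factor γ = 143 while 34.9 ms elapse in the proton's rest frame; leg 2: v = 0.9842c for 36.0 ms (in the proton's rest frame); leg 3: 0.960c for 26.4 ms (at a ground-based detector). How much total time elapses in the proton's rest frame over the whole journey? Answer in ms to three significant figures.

τ = 78.3 ms

Leg 1: 34.9 ms is already measured in the proton's rest frame.
Leg 2: 36.0 ms is already measured in the proton's rest frame.
Leg 3: γ = 1/√(1 − 0.960²) = 25/7 ≈ 3.571; τ_3 = 26.4/3.571 = 7.392 ms.
Total: 34.90 + 36.00 + 7.392 ms.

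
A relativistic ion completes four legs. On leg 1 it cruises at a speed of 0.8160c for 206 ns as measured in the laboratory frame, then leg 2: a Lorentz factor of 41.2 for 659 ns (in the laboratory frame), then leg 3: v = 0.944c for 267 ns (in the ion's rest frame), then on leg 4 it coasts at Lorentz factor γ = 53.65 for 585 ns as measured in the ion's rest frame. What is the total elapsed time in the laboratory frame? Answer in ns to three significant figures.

Leg 1: 206 ns is already measured in the laboratory frame.
Leg 2: 659 ns is already measured in the laboratory frame.
Leg 3: γ = 1/√(1 − 0.944²) = 1/√0.1089 = 3.031; Δt_3 = 3.031 × 267 = 809.2 ns.
Leg 4: γ = 53.65; Δt_4 = 53.65 × 585 = 3.139×10⁴ ns.
Total: 206.0 + 659.0 + 809.2 + 3.139×10⁴ ns.

Δt = 3.31×10⁴ ns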